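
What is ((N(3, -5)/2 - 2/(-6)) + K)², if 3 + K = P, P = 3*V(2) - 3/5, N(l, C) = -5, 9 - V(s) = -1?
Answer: 528529/900 ≈ 587.25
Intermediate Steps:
V(s) = 10 (V(s) = 9 - 1*(-1) = 9 + 1 = 10)
P = 147/5 (P = 3*10 - 3/5 = 30 - 3*⅕ = 30 - ⅗ = 147/5 ≈ 29.400)
K = 132/5 (K = -3 + 147/5 = 132/5 ≈ 26.400)
((N(3, -5)/2 - 2/(-6)) + K)² = ((-5/2 - 2/(-6)) + 132/5)² = ((-5*½ - 2*(-⅙)) + 132/5)² = ((-5/2 + ⅓) + 132/5)² = (-13/6 + 132/5)² = (727/30)² = 528529/900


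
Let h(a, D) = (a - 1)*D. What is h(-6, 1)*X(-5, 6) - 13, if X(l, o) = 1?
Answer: -20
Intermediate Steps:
h(a, D) = D*(-1 + a) (h(a, D) = (-1 + a)*D = D*(-1 + a))
h(-6, 1)*X(-5, 6) - 13 = (1*(-1 - 6))*1 - 13 = (1*(-7))*1 - 13 = -7*1 - 13 = -7 - 13 = -20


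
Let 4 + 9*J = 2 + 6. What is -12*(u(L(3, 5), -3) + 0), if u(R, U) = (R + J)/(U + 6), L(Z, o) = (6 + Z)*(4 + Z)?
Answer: -2284/9 ≈ -253.78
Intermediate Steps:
L(Z, o) = (4 + Z)*(6 + Z)
J = 4/9 (J = -4/9 + (2 + 6)/9 = -4/9 + (⅑)*8 = -4/9 + 8/9 = 4/9 ≈ 0.44444)
u(R, U) = (4/9 + R)/(6 + U) (u(R, U) = (R + 4/9)/(U + 6) = (4/9 + R)/(6 + U))
-12*(u(L(3, 5), -3) + 0) = -12*((4/9 + (24 + 3² + 10*3))/(6 - 3) + 0) = -12*((4/9 + (24 + 9 + 30))/3 + 0) = -12*((4/9 + 63)/3 + 0) = -12*((⅓)*(571/9) + 0) = -12*(571/27 + 0) = -12*571/27 = -2284/9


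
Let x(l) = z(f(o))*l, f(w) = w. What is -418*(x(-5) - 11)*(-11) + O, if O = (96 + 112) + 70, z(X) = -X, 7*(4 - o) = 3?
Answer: 222650/7 ≈ 31807.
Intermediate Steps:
o = 25/7 (o = 4 - 1/7*3 = 4 - 3/7 = 25/7 ≈ 3.5714)
x(l) = -25*l/7 (x(l) = (-1*25/7)*l = -25*l/7)
O = 278 (O = 208 + 70 = 278)
-418*(x(-5) - 11)*(-11) + O = -418*(-25/7*(-5) - 11)*(-11) + 278 = -418*(125/7 - 11)*(-11) + 278 = -20064*(-11)/7 + 278 = -418*(-528/7) + 278 = 220704/7 + 278 = 222650/7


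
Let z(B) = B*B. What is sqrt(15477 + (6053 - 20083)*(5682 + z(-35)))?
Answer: I*sqrt(96889733) ≈ 9843.3*I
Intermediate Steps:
z(B) = B**2
sqrt(15477 + (6053 - 20083)*(5682 + z(-35))) = sqrt(15477 + (6053 - 20083)*(5682 + (-35)**2)) = sqrt(15477 - 14030*(5682 + 1225)) = sqrt(15477 - 14030*6907) = sqrt(15477 - 96905210) = sqrt(-96889733) = I*sqrt(96889733)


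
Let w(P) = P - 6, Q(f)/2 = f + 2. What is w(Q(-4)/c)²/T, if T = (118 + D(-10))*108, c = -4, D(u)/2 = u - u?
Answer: 25/12744 ≈ 0.0019617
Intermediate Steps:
D(u) = 0 (D(u) = 2*(u - u) = 2*0 = 0)
Q(f) = 4 + 2*f (Q(f) = 2*(f + 2) = 2*(2 + f) = 4 + 2*f)
w(P) = -6 + P
T = 12744 (T = (118 + 0)*108 = 118*108 = 12744)
w(Q(-4)/c)²/T = (-6 + (4 + 2*(-4))/(-4))²/12744 = (-6 + (4 - 8)*(-¼))²*(1/12744) = (-6 - 4*(-¼))²*(1/12744) = (-6 + 1)²*(1/12744) = (-5)²*(1/12744) = 25*(1/12744) = 25/12744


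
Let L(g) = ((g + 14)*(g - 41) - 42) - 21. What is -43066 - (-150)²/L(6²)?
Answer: -13457158/313 ≈ -42994.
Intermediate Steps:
L(g) = -63 + (-41 + g)*(14 + g) (L(g) = ((14 + g)*(-41 + g) - 42) - 21 = ((-41 + g)*(14 + g) - 42) - 21 = (-42 + (-41 + g)*(14 + g)) - 21 = -63 + (-41 + g)*(14 + g))
-43066 - (-150)²/L(6²) = -43066 - (-150)²/(-637 + (6²)² - 27*6²) = -43066 - 22500/(-637 + 36² - 27*36) = -43066 - 22500/(-637 + 1296 - 972) = -43066 - 22500/(-313) = -43066 - 22500*(-1)/313 = -43066 - 1*(-22500/313) = -43066 + 22500/313 = -13457158/313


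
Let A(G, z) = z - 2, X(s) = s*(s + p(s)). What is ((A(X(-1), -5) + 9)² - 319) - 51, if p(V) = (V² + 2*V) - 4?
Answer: -366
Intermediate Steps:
p(V) = -4 + V² + 2*V
X(s) = s*(-4 + s² + 3*s) (X(s) = s*(s + (-4 + s² + 2*s)) = s*(-4 + s² + 3*s))
A(G, z) = -2 + z
((A(X(-1), -5) + 9)² - 319) - 51 = (((-2 - 5) + 9)² - 319) - 51 = ((-7 + 9)² - 319) - 51 = (2² - 319) - 51 = (4 - 319) - 51 = -315 - 51 = -366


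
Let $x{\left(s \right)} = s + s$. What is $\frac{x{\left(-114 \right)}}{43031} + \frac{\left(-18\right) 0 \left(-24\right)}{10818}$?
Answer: $- \frac{228}{43031} \approx -0.0052985$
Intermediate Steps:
$x{\left(s \right)} = 2 s$
$\frac{x{\left(-114 \right)}}{43031} + \frac{\left(-18\right) 0 \left(-24\right)}{10818} = \frac{2 \left(-114\right)}{43031} + \frac{\left(-18\right) 0 \left(-24\right)}{10818} = \left(-228\right) \frac{1}{43031} + 0 \left(-24\right) \frac{1}{10818} = - \frac{228}{43031} + 0 \cdot \frac{1}{10818} = - \frac{228}{43031} + 0 = - \frac{228}{43031}$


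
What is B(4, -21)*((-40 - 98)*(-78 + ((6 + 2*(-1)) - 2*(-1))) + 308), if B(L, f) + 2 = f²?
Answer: 4497116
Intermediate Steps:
B(L, f) = -2 + f²
B(4, -21)*((-40 - 98)*(-78 + ((6 + 2*(-1)) - 2*(-1))) + 308) = (-2 + (-21)²)*((-40 - 98)*(-78 + ((6 + 2*(-1)) - 2*(-1))) + 308) = (-2 + 441)*(-138*(-78 + ((6 - 2) + 2)) + 308) = 439*(-138*(-78 + (4 + 2)) + 308) = 439*(-138*(-78 + 6) + 308) = 439*(-138*(-72) + 308) = 439*(9936 + 308) = 439*10244 = 4497116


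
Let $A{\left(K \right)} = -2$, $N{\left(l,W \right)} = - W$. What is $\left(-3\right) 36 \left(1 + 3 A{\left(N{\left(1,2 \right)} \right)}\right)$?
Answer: $540$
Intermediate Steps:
$\left(-3\right) 36 \left(1 + 3 A{\left(N{\left(1,2 \right)} \right)}\right) = \left(-3\right) 36 \left(1 + 3 \left(-2\right)\right) = - 108 \left(1 - 6\right) = \left(-108\right) \left(-5\right) = 540$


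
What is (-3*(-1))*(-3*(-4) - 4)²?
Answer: 192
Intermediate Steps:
(-3*(-1))*(-3*(-4) - 4)² = 3*(12 - 4)² = 3*8² = 3*64 = 192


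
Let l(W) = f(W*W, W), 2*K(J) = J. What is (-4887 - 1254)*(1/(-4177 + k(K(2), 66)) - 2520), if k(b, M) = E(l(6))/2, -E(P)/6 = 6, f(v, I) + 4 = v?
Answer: 64918973541/4195 ≈ 1.5475e+7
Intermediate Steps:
K(J) = J/2
f(v, I) = -4 + v
l(W) = -4 + W² (l(W) = -4 + W*W = -4 + W²)
E(P) = -36 (E(P) = -6*6 = -36)
k(b, M) = -18 (k(b, M) = -36/2 = -36*½ = -18)
(-4887 - 1254)*(1/(-4177 + k(K(2), 66)) - 2520) = (-4887 - 1254)*(1/(-4177 - 18) - 2520) = -6141*(1/(-4195) - 2520) = -6141*(-1/4195 - 2520) = -6141*(-10571401/4195) = 64918973541/4195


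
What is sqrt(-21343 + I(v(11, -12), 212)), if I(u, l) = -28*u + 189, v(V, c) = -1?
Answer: I*sqrt(21126) ≈ 145.35*I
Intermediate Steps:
I(u, l) = 189 - 28*u
sqrt(-21343 + I(v(11, -12), 212)) = sqrt(-21343 + (189 - 28*(-1))) = sqrt(-21343 + (189 + 28)) = sqrt(-21343 + 217) = sqrt(-21126) = I*sqrt(21126)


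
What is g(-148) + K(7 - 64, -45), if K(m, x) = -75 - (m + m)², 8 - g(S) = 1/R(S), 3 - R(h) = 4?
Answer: -13062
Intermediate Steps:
R(h) = -1 (R(h) = 3 - 1*4 = 3 - 4 = -1)
g(S) = 9 (g(S) = 8 - 1/(-1) = 8 - 1*(-1) = 8 + 1 = 9)
K(m, x) = -75 - 4*m² (K(m, x) = -75 - (2*m)² = -75 - 4*m²)
g(-148) + K(7 - 64, -45) = 9 + (-75 - 4*(7 - 64)²) = 9 + (-75 - 4*(-57)²) = 9 + (-75 - 4*3249) = 9 + (-75 - 12996) = 9 - 13071 = -13062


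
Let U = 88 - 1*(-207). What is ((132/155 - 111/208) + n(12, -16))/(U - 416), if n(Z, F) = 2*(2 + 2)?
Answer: -268171/3901040 ≈ -0.068743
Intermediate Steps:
n(Z, F) = 8 (n(Z, F) = 2*4 = 8)
U = 295 (U = 88 + 207 = 295)
((132/155 - 111/208) + n(12, -16))/(U - 416) = ((132/155 - 111/208) + 8)/(295 - 416) = ((132*(1/155) - 111*1/208) + 8)/(-121) = ((132/155 - 111/208) + 8)*(-1/121) = (10251/32240 + 8)*(-1/121) = (268171/32240)*(-1/121) = -268171/3901040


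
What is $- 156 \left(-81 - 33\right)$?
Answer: $17784$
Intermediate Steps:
$- 156 \left(-81 - 33\right) = \left(-156\right) \left(-114\right) = 17784$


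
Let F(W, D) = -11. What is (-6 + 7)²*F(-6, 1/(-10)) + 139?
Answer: 128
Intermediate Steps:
(-6 + 7)²*F(-6, 1/(-10)) + 139 = (-6 + 7)²*(-11) + 139 = 1²*(-11) + 139 = 1*(-11) + 139 = -11 + 139 = 128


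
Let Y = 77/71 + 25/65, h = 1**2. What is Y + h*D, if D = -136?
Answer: -124172/923 ≈ -134.53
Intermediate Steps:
h = 1
Y = 1356/923 (Y = 77*(1/71) + 25*(1/65) = 77/71 + 5/13 = 1356/923 ≈ 1.4691)
Y + h*D = 1356/923 + 1*(-136) = 1356/923 - 136 = -124172/923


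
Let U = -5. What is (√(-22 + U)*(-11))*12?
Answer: -396*I*√3 ≈ -685.89*I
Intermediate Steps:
(√(-22 + U)*(-11))*12 = (√(-22 - 5)*(-11))*12 = (√(-27)*(-11))*12 = ((3*I*√3)*(-11))*12 = -33*I*√3*12 = -396*I*√3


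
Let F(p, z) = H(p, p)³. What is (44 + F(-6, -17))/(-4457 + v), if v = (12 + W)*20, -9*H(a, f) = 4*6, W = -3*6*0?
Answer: -676/113859 ≈ -0.0059372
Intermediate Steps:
W = 0 (W = -18*0 = 0)
H(a, f) = -8/3 (H(a, f) = -4*6/9 = -⅑*24 = -8/3)
v = 240 (v = (12 + 0)*20 = 12*20 = 240)
F(p, z) = -512/27 (F(p, z) = (-8/3)³ = -512/27)
(44 + F(-6, -17))/(-4457 + v) = (44 - 512/27)/(-4457 + 240) = (676/27)/(-4217) = (676/27)*(-1/4217) = -676/113859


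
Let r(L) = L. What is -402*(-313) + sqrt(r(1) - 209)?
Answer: 125826 + 4*I*sqrt(13) ≈ 1.2583e+5 + 14.422*I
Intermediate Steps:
-402*(-313) + sqrt(r(1) - 209) = -402*(-313) + sqrt(1 - 209) = 125826 + sqrt(-208) = 125826 + 4*I*sqrt(13)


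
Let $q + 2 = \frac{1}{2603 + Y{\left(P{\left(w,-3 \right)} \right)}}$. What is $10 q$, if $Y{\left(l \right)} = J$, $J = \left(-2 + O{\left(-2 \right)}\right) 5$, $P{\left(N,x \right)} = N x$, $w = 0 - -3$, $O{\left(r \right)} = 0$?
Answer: $- \frac{51850}{2593} \approx -19.996$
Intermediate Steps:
$w = 3$ ($w = 0 + 3 = 3$)
$J = -10$ ($J = \left(-2 + 0\right) 5 = \left(-2\right) 5 = -10$)
$Y{\left(l \right)} = -10$
$q = - \frac{5185}{2593}$ ($q = -2 + \frac{1}{2603 - 10} = -2 + \frac{1}{2593} = - \frac{5185}{2593} \approx -1.9996$)
$10 q = 10 \left(- \frac{5185}{2593}\right) = - \frac{51850}{2593}$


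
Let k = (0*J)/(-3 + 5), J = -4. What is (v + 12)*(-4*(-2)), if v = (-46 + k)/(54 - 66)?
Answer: 380/3 ≈ 126.67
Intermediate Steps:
k = 0 (k = (0*(-4))/(-3 + 5) = 0/2 = 0*(½) = 0)
v = 23/6 (v = (-46 + 0)/(54 - 66) = -46/(-12) = -46*(-1/12) = 23/6 ≈ 3.8333)
(v + 12)*(-4*(-2)) = (23/6 + 12)*(-4*(-2)) = (95/6)*8 = 380/3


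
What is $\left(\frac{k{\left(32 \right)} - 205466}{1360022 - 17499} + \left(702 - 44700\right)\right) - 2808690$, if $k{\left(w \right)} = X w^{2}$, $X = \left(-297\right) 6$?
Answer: $- \frac{3829801282058}{1342523} \approx -2.8527 \cdot 10^{6}$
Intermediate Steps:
$X = -1782$
$k{\left(w \right)} = - 1782 w^{2}$
$\left(\frac{k{\left(32 \right)} - 205466}{1360022 - 17499} + \left(702 - 44700\right)\right) - 2808690 = \left(\frac{- 1782 \cdot 32^{2} - 205466}{1360022 - 17499} + \left(702 - 44700\right)\right) - 2808690 = \left(\frac{\left(-1782\right) 1024 - 205466}{1342523} + \left(702 - 44700\right)\right) - 2808690 = \left(\left(-1824768 - 205466\right) \frac{1}{1342523} - 43998\right) - 2808690 = \left(\left(-2030234\right) \frac{1}{1342523} - 43998\right) - 2808690 = \left(- \frac{2030234}{1342523} - 43998\right) - 2808690 = - \frac{59070357188}{1342523} - 2808690 = - \frac{3829801282058}{1342523}$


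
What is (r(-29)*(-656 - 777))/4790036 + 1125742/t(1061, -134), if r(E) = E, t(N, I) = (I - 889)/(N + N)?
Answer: -11442555425130053/4900206828 ≈ -2.3351e+6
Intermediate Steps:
t(N, I) = (-889 + I)/(2*N) (t(N, I) = (-889 + I)/((2*N)) = (-889 + I)*(1/(2*N)) = (-889 + I)/(2*N))
(r(-29)*(-656 - 777))/4790036 + 1125742/t(1061, -134) = -29*(-656 - 777)/4790036 + 1125742/(((½)*(-889 - 134)/1061)) = -29*(-1433)*(1/4790036) + 1125742/(((½)*(1/1061)*(-1023))) = 41557*(1/4790036) + 1125742/(-1023/2122) = 41557/4790036 + 1125742*(-2122/1023) = 41557/4790036 - 2388824524/1023 = -11442555425130053/4900206828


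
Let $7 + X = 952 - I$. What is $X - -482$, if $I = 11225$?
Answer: $-9798$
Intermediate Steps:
$X = -10280$ ($X = -7 + \left(952 - 11225\right) = -7 - 10273 = -10280$)
$X - -482 = -10280 - -482 = -10280 + 482 = -9798$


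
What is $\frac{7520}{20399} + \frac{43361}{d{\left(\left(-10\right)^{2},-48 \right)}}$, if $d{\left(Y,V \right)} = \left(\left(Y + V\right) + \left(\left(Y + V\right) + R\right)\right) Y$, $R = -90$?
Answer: $\frac{895049039}{28558600} \approx 31.341$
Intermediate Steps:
$d{\left(Y,V \right)} = Y \left(-90 + 2 V + 2 Y\right)$ ($d{\left(Y,V \right)} = \left(\left(Y + V\right) - \left(90 - V - Y\right)\right) Y = \left(\left(V + Y\right) - \left(90 - V - Y\right)\right) Y = \left(\left(V + Y\right) + \left(-90 + V + Y\right)\right) Y = \left(-90 + 2 V + 2 Y\right) Y = Y \left(-90 + 2 V + 2 Y\right)$)
$\frac{7520}{20399} + \frac{43361}{d{\left(\left(-10\right)^{2},-48 \right)}} = \frac{7520}{20399} + \frac{43361}{2 \left(-10\right)^{2} \left(-45 - 48 + \left(-10\right)^{2}\right)} = 7520 \cdot \frac{1}{20399} + \frac{43361}{2 \cdot 100 \left(-45 - 48 + 100\right)} = \frac{7520}{20399} + \frac{43361}{2 \cdot 100 \cdot 7} = \frac{7520}{20399} + \frac{43361}{1400} = \frac{895049039}{28558600}$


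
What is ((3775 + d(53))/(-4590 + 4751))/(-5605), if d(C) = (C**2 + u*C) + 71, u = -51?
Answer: -208/47495 ≈ -0.0043794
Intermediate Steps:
d(C) = 71 + C**2 - 51*C (d(C) = (C**2 - 51*C) + 71 = 71 + C**2 - 51*C)
((3775 + d(53))/(-4590 + 4751))/(-5605) = ((3775 + (71 + 53**2 - 51*53))/(-4590 + 4751))/(-5605) = ((3775 + (71 + 2809 - 2703))/161)*(-1/5605) = ((3775 + 177)*(1/161))*(-1/5605) = (3952*(1/161))*(-1/5605) = (3952/161)*(-1/5605) = -208/47495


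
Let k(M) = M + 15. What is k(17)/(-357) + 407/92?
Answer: 142355/32844 ≈ 4.3343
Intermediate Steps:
k(M) = 15 + M
k(17)/(-357) + 407/92 = (15 + 17)/(-357) + 407/92 = 32*(-1/357) + 407*(1/92) = -32/357 + 407/92 = 142355/32844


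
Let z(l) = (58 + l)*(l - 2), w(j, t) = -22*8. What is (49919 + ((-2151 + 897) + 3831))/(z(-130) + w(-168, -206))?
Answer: 3281/583 ≈ 5.6278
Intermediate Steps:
w(j, t) = -176
z(l) = (-2 + l)*(58 + l) (z(l) = (58 + l)*(-2 + l) = (-2 + l)*(58 + l))
(49919 + ((-2151 + 897) + 3831))/(z(-130) + w(-168, -206)) = (49919 + ((-2151 + 897) + 3831))/((-116 + (-130)² + 56*(-130)) - 176) = (49919 + (-1254 + 3831))/((-116 + 16900 - 7280) - 176) = (49919 + 2577)/(9504 - 176) = 52496/9328 = 52496*(1/9328) = 3281/583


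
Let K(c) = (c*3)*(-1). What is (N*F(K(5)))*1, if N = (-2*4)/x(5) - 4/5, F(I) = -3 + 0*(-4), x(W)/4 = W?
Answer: 18/5 ≈ 3.6000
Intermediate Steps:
x(W) = 4*W
K(c) = -3*c (K(c) = (3*c)*(-1) = -3*c)
F(I) = -3 (F(I) = -3 + 0 = -3)
N = -6/5 (N = (-2*4)/((4*5)) - 4/5 = -8/20 - 4*1/5 = -8*1/20 - 4/5 = -2/5 - 4/5 = -6/5 ≈ -1.2000)
(N*F(K(5)))*1 = -6/5*(-3)*1 = (18/5)*1 = 18/5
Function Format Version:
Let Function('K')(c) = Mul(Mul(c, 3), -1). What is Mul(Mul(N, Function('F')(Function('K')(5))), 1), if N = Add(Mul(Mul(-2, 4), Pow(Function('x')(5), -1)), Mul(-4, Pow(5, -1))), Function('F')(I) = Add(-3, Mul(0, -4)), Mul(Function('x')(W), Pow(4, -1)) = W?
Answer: Rational(18, 5) ≈ 3.6000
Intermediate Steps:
Function('x')(W) = Mul(4, W)
Function('K')(c) = Mul(-3, c) (Function('K')(c) = Mul(Mul(3, c), -1) = Mul(-3, c))
Function('F')(I) = -3 (Function('F')(I) = Add(-3, 0) = -3)
N = Rational(-6, 5) (N = Add(Mul(Mul(-2, 4), Pow(Mul(4, 5), -1)), Mul(-4, Pow(5, -1))) = Add(Mul(-8, Pow(20, -1)), Mul(-4, Rational(1, 5))) = Add(Mul(-8, Rational(1, 20)), Rational(-4, 5)) = Add(Rational(-2, 5), Rational(-4, 5)) = Rational(-6, 5) ≈ -1.2000)
Mul(Mul(N, Function('F')(Function('K')(5))), 1) = Mul(Mul(Rational(-6, 5), -3), 1) = Mul(Rational(18, 5), 1) = Rational(18, 5)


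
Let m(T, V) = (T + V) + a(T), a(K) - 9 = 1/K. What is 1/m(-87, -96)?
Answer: -87/15139 ≈ -0.0057467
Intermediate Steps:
a(K) = 9 + 1/K
m(T, V) = 9 + T + V + 1/T (m(T, V) = (T + V) + (9 + 1/T) = 9 + T + V + 1/T)
1/m(-87, -96) = 1/(9 - 87 - 96 + 1/(-87)) = 1/(9 - 87 - 96 - 1/87) = 1/(-15139/87) = -87/15139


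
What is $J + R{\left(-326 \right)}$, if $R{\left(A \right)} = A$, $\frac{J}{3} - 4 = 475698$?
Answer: $1426780$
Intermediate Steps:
$J = 1427106$ ($J = 12 + 3 \cdot 475698 = 12 + 1427094 = 1427106$)
$J + R{\left(-326 \right)} = 1427106 - 326 = 1426780$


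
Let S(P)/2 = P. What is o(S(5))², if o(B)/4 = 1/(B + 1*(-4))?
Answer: 4/9 ≈ 0.44444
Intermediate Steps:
S(P) = 2*P
o(B) = 4/(-4 + B) (o(B) = 4/(B + 1*(-4)) = 4/(B - 4) = 4/(-4 + B))
o(S(5))² = (4/(-4 + 2*5))² = (4/(-4 + 10))² = (4/6)² = (4*(⅙))² = (⅔)² = 4/9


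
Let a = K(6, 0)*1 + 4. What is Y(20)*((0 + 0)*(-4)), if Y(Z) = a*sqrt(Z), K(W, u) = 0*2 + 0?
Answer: 0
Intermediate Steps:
K(W, u) = 0 (K(W, u) = 0 + 0 = 0)
a = 4 (a = 0*1 + 4 = 0 + 4 = 4)
Y(Z) = 4*sqrt(Z)
Y(20)*((0 + 0)*(-4)) = (4*sqrt(20))*((0 + 0)*(-4)) = (4*(2*sqrt(5)))*(0*(-4)) = (8*sqrt(5))*0 = 0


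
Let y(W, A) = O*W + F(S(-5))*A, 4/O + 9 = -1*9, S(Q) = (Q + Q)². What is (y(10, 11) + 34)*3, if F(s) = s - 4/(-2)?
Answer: 10384/3 ≈ 3461.3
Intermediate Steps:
S(Q) = 4*Q² (S(Q) = (2*Q)² = 4*Q²)
F(s) = 2 + s (F(s) = s - 4*(-½) = s + 2 = 2 + s)
O = -2/9 (O = 4/(-9 - 1*9) = 4/(-9 - 9) = 4/(-18) = 4*(-1/18) = -2/9 ≈ -0.22222)
y(W, A) = 102*A - 2*W/9 (y(W, A) = -2*W/9 + (2 + 4*(-5)²)*A = -2*W/9 + (2 + 4*25)*A = -2*W/9 + (2 + 100)*A = -2*W/9 + 102*A = 102*A - 2*W/9)
(y(10, 11) + 34)*3 = ((102*11 - 2/9*10) + 34)*3 = ((1122 - 20/9) + 34)*3 = (10078/9 + 34)*3 = (10384/9)*3 = 10384/3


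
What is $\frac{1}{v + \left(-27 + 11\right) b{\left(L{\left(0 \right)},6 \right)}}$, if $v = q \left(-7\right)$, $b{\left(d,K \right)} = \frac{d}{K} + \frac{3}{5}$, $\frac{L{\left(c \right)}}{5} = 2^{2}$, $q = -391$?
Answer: $\frac{15}{40111} \approx 0.00037396$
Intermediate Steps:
$L{\left(c \right)} = 20$ ($L{\left(c \right)} = 5 \cdot 2^{2} = 5 \cdot 4 = 20$)
$b{\left(d,K \right)} = \frac{3}{5} + \frac{d}{K}$ ($b{\left(d,K \right)} = \frac{d}{K} + 3 \cdot \frac{1}{5} = \frac{d}{K} + \frac{3}{5} = \frac{3}{5} + \frac{d}{K}$)
$v = 2737$ ($v = \left(-391\right) \left(-7\right) = 2737$)
$\frac{1}{v + \left(-27 + 11\right) b{\left(L{\left(0 \right)},6 \right)}} = \frac{1}{2737 + \left(-27 + 11\right) \left(\frac{3}{5} + \frac{20}{6}\right)} = \frac{1}{2737 - 16 \left(\frac{3}{5} + 20 \cdot \frac{1}{6}\right)} = \frac{1}{2737 - 16 \left(\frac{3}{5} + \frac{10}{3}\right)} = \frac{1}{2737 - \frac{944}{15}} = \frac{1}{\frac{40111}{15}} = \frac{15}{40111}$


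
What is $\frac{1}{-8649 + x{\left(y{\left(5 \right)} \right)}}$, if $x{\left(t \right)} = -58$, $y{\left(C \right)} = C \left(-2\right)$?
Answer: $- \frac{1}{8707} \approx -0.00011485$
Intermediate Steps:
$y{\left(C \right)} = - 2 C$
$\frac{1}{-8649 + x{\left(y{\left(5 \right)} \right)}} = \frac{1}{-8649 - 58} = \frac{1}{-8707} = - \frac{1}{8707}$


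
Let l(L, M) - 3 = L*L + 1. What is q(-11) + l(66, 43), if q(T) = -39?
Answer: 4321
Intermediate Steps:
l(L, M) = 4 + L² (l(L, M) = 3 + (L*L + 1) = 3 + (L² + 1) = 3 + (1 + L²) = 4 + L²)
q(-11) + l(66, 43) = -39 + (4 + 66²) = -39 + (4 + 4356) = -39 + 4360 = 4321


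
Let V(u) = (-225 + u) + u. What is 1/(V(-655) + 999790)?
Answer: 1/998255 ≈ 1.0017e-6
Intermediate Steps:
V(u) = -225 + 2*u
1/(V(-655) + 999790) = 1/((-225 + 2*(-655)) + 999790) = 1/((-225 - 1310) + 999790) = 1/(-1535 + 999790) = 1/998255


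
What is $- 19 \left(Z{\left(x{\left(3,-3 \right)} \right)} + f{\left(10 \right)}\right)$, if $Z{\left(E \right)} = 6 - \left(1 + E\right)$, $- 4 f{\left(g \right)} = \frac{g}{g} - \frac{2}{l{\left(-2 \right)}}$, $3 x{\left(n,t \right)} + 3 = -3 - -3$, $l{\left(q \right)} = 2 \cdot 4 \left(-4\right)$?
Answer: $- \frac{6973}{64} \approx -108.95$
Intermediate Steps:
$l{\left(q \right)} = -32$ ($l{\left(q \right)} = 8 \left(-4\right) = -32$)
$x{\left(n,t \right)} = -1$ ($x{\left(n,t \right)} = -1 + \frac{-3 - -3}{3} = -1 + \frac{-3 + 3}{3} = -1 + \frac{1}{3} \cdot 0 = -1 + 0 = -1$)
$f{\left(g \right)} = - \frac{17}{64}$ ($f{\left(g \right)} = - \frac{\frac{g}{g} - \frac{2}{-32}}{4} = - \frac{1 - - \frac{1}{16}}{4} = - \frac{1 + \frac{1}{16}}{4} = \left(- \frac{1}{4}\right) \frac{17}{16} = - \frac{17}{64}$)
$Z{\left(E \right)} = 5 - E$
$- 19 \left(Z{\left(x{\left(3,-3 \right)} \right)} + f{\left(10 \right)}\right) = - 19 \left(\left(5 - -1\right) - \frac{17}{64}\right) = - 19 \left(\left(5 + 1\right) - \frac{17}{64}\right) = - 19 \left(6 - \frac{17}{64}\right) = \left(-19\right) \frac{367}{64} = - \frac{6973}{64}$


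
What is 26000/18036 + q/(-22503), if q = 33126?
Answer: -1031878/33822009 ≈ -0.030509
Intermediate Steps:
26000/18036 + q/(-22503) = 26000/18036 + 33126/(-22503) = 26000*(1/18036) + 33126*(-1/22503) = 6500/4509 - 11042/7501 = -1031878/33822009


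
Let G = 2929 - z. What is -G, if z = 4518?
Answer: 1589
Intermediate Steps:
G = -1589 (G = 2929 - 1*4518 = 2929 - 4518 = -1589)
-G = -1*(-1589) = 1589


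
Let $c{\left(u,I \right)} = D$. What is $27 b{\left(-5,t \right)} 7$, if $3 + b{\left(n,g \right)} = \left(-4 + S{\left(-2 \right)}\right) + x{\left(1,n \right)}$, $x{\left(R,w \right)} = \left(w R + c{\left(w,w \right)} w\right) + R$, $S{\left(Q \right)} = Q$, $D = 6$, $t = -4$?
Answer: $-8127$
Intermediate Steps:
$c{\left(u,I \right)} = 6$
$x{\left(R,w \right)} = R + 6 w + R w$ ($x{\left(R,w \right)} = \left(w R + 6 w\right) + R = \left(R w + 6 w\right) + R = \left(6 w + R w\right) + R = R + 6 w + R w$)
$b{\left(n,g \right)} = -8 + 7 n$ ($b{\left(n,g \right)} = -3 + \left(\left(-4 - 2\right) + \left(1 + 6 n + 1 n\right)\right) = -3 + \left(-6 + \left(1 + 6 n + n\right)\right) = -3 + \left(-6 + \left(1 + 7 n\right)\right) = -3 + \left(-5 + 7 n\right) = -8 + 7 n$)
$27 b{\left(-5,t \right)} 7 = 27 \left(-8 + 7 \left(-5\right)\right) 7 = 27 \left(-8 - 35\right) 7 = 27 \left(\left(-43\right) 7\right) = 27 \left(-301\right) = -8127$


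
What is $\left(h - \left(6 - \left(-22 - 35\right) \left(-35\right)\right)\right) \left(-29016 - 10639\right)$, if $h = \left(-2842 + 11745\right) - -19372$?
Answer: $-1200118920$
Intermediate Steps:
$h = 28275$ ($h = 8903 + 19372 = 28275$)
$\left(h - \left(6 - \left(-22 - 35\right) \left(-35\right)\right)\right) \left(-29016 - 10639\right) = \left(28275 - \left(6 - \left(-22 - 35\right) \left(-35\right)\right)\right) \left(-29016 - 10639\right) = \left(28275 - -1989\right) \left(-39655\right) = \left(28275 + \left(-6 + 1995\right)\right) \left(-39655\right) = \left(28275 + 1989\right) \left(-39655\right) = 30264 \left(-39655\right) = -1200118920$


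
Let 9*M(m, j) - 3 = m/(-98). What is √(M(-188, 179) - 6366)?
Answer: I*√2807165/21 ≈ 79.784*I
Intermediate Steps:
M(m, j) = ⅓ - m/882 (M(m, j) = ⅓ + (m/(-98))/9 = ⅓ + (m*(-1/98))/9 = ⅓ + (-m/98)/9 = ⅓ - m/882)
√(M(-188, 179) - 6366) = √((⅓ - 1/882*(-188)) - 6366) = √((⅓ + 94/441) - 6366) = √(241/441 - 6366) = √(-2807165/441) = I*√2807165/21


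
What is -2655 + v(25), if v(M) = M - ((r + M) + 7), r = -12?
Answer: -2650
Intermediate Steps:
v(M) = 5 (v(M) = M - ((-12 + M) + 7) = M - (-5 + M) = M + (5 - M) = 5)
-2655 + v(25) = -2655 + 5 = -2650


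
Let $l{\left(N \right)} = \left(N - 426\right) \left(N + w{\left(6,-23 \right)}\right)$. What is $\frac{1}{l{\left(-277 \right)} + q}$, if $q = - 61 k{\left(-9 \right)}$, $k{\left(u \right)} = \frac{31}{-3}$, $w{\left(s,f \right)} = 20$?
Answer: $\frac{3}{543904} \approx 5.5157 \cdot 10^{-6}$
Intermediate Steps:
$k{\left(u \right)} = - \frac{31}{3}$ ($k{\left(u \right)} = 31 \left(- \frac{1}{3}\right) = - \frac{31}{3}$)
$l{\left(N \right)} = \left(-426 + N\right) \left(20 + N\right)$ ($l{\left(N \right)} = \left(N - 426\right) \left(N + 20\right) = \left(-426 + N\right) \left(20 + N\right)$)
$q = \frac{1891}{3}$ ($q = \left(-61\right) \left(- \frac{31}{3}\right) = \frac{1891}{3} \approx 630.33$)
$\frac{1}{l{\left(-277 \right)} + q} = \frac{1}{\left(-8520 + \left(-277\right)^{2} - -112462\right) + \frac{1891}{3}} = \frac{1}{\left(-8520 + 76729 + 112462\right) + \frac{1891}{3}} = \frac{1}{180671 + \frac{1891}{3}} = \frac{1}{\frac{543904}{3}} = \frac{3}{543904}$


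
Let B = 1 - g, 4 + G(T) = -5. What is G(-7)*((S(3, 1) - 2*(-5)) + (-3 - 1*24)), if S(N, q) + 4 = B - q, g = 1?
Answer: 198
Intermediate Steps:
G(T) = -9 (G(T) = -4 - 5 = -9)
B = 0 (B = 1 - 1*1 = 1 - 1 = 0)
S(N, q) = -4 - q (S(N, q) = -4 + (0 - q) = -4 - q)
G(-7)*((S(3, 1) - 2*(-5)) + (-3 - 1*24)) = -9*(((-4 - 1*1) - 2*(-5)) + (-3 - 1*24)) = -9*(((-4 - 1) + 10) + (-3 - 24)) = -9*((-5 + 10) - 27) = -9*(5 - 27) = -9*(-22) = 198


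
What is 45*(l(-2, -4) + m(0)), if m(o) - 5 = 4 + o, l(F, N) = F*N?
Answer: 765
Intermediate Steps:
m(o) = 9 + o (m(o) = 5 + (4 + o) = 9 + o)
45*(l(-2, -4) + m(0)) = 45*(-2*(-4) + (9 + 0)) = 45*(8 + 9) = 45*17 = 765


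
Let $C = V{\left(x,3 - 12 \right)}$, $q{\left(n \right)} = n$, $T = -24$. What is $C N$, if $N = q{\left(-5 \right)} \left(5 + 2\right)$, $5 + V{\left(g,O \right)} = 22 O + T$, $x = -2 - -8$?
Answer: $7945$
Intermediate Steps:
$x = 6$ ($x = -2 + 8 = 6$)
$V{\left(g,O \right)} = -29 + 22 O$ ($V{\left(g,O \right)} = -5 + \left(22 O - 24\right) = -5 + \left(-24 + 22 O\right) = -29 + 22 O$)
$C = -227$ ($C = -29 + 22 \left(3 - 12\right) = -29 + 22 \left(-9\right) = -29 - 198 = -227$)
$N = -35$ ($N = - 5 \left(5 + 2\right) = \left(-5\right) 7 = -35$)
$C N = \left(-227\right) \left(-35\right) = 7945$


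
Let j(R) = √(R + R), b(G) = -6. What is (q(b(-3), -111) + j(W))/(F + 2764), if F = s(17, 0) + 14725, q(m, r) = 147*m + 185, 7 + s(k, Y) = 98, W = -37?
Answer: -697/17580 + I*√74/17580 ≈ -0.039647 + 0.00048932*I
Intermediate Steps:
s(k, Y) = 91 (s(k, Y) = -7 + 98 = 91)
j(R) = √2*√R (j(R) = √(2*R) = √2*√R)
q(m, r) = 185 + 147*m
F = 14816 (F = 91 + 14725 = 14816)
(q(b(-3), -111) + j(W))/(F + 2764) = ((185 + 147*(-6)) + √2*√(-37))/(14816 + 2764) = ((185 - 882) + √2*(I*√37))/17580 = (-697 + I*√74)*(1/17580) = -697/17580 + I*√74/17580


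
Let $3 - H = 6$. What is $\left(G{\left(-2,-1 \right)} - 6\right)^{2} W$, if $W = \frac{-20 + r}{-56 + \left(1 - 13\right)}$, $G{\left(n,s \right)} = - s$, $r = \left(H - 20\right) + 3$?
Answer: $\frac{250}{17} \approx 14.706$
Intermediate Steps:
$H = -3$ ($H = 3 - 6 = -3$)
$r = -20$ ($r = \left(-3 - 20\right) + 3 = -23 + 3 = -20$)
$W = \frac{10}{17}$ ($W = \frac{-20 - 20}{-56 + \left(1 - 13\right)} = - \frac{40}{-56 - 12} = - \frac{40}{-68} = \left(-40\right) \left(- \frac{1}{68}\right) = \frac{10}{17} \approx 0.58823$)
$\left(G{\left(-2,-1 \right)} - 6\right)^{2} W = \left(\left(-1\right) \left(-1\right) - 6\right)^{2} \cdot \frac{10}{17} = \left(1 - 6\right)^{2} \cdot \frac{10}{17} = \left(-5\right)^{2} \cdot \frac{10}{17} = 25 \cdot \frac{10}{17} = \frac{250}{17}$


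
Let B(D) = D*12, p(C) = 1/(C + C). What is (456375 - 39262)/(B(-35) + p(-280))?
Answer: -233583280/235201 ≈ -993.12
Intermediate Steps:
p(C) = 1/(2*C)
B(D) = 12*D
(456375 - 39262)/(B(-35) + p(-280)) = (456375 - 39262)/(12*(-35) + (1/2)/(-280)) = 417113/(-420 + (1/2)*(-1/280)) = 417113/(-420 - 1/560) = 417113/(-235201/560) = 417113*(-560/235201) = -233583280/235201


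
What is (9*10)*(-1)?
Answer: -90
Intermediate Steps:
(9*10)*(-1) = 90*(-1) = -90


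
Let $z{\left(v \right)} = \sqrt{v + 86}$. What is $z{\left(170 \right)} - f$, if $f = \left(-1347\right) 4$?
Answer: $5404$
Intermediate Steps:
$f = -5388$
$z{\left(v \right)} = \sqrt{86 + v}$
$z{\left(170 \right)} - f = \sqrt{86 + 170} - -5388 = \sqrt{256} + 5388 = 16 + 5388 = 5404$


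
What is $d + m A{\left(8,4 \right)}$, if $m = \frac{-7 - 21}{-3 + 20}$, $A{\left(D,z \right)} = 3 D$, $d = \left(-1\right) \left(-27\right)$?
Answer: $- \frac{213}{17} \approx -12.529$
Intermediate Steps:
$d = 27$
$m = - \frac{28}{17} \approx -1.6471$
$d + m A{\left(8,4 \right)} = 27 - \frac{28 \cdot 3 \cdot 8}{17} = 27 - \frac{672}{17} = - \frac{213}{17}$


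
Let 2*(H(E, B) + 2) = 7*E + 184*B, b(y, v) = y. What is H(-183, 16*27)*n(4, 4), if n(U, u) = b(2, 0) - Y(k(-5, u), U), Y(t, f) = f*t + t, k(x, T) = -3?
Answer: 1329451/2 ≈ 6.6473e+5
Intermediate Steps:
Y(t, f) = t + f*t
H(E, B) = -2 + 92*B + 7*E/2 (H(E, B) = -2 + (7*E + 184*B)/2 = -2 + (92*B + 7*E/2) = -2 + 92*B + 7*E/2)
n(U, u) = 5 + 3*U (n(U, u) = 2 - (-3)*(1 + U) = 2 - (-3 - 3*U) = 2 + (3 + 3*U) = 5 + 3*U)
H(-183, 16*27)*n(4, 4) = (-2 + 92*(16*27) + (7/2)*(-183))*(5 + 3*4) = (-2 + 92*432 - 1281/2)*(5 + 12) = (-2 + 39744 - 1281/2)*17 = (78203/2)*17 = 1329451/2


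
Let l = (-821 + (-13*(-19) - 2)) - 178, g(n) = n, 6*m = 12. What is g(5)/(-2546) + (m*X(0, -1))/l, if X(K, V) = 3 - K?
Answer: -9523/959842 ≈ -0.0099214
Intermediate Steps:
m = 2 (m = (⅙)*12 = 2)
l = -754 (l = (-821 + (247 - 2)) - 178 = (-821 + 245) - 178 = -576 - 178 = -754)
g(5)/(-2546) + (m*X(0, -1))/l = 5/(-2546) + (2*(3 - 1*0))/(-754) = 5*(-1/2546) + (2*(3 + 0))*(-1/754) = -5/2546 + (2*3)*(-1/754) = -5/2546 + 6*(-1/754) = -5/2546 - 3/377 = -9523/959842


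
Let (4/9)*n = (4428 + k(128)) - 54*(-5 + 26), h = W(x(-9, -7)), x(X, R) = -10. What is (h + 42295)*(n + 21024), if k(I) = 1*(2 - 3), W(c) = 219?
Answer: 2417622381/2 ≈ 1.2088e+9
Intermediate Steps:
k(I) = -1 (k(I) = 1*(-1) = -1)
h = 219
n = 29637/4 (n = 9*((4428 - 1) - 54*(-5 + 26))/4 = 9*(4427 - 54*21)/4 = 9*(4427 - 1134)/4 = (9/4)*3293 = 29637/4 ≈ 7409.3)
(h + 42295)*(n + 21024) = (219 + 42295)*(29637/4 + 21024) = 42514*(113733/4) = 2417622381/2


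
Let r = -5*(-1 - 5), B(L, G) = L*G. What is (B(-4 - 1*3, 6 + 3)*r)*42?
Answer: -79380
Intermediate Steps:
B(L, G) = G*L
r = 30 (r = -5*(-6) = 30)
(B(-4 - 1*3, 6 + 3)*r)*42 = (((6 + 3)*(-4 - 1*3))*30)*42 = ((9*(-4 - 3))*30)*42 = ((9*(-7))*30)*42 = -63*30*42 = -1890*42 = -79380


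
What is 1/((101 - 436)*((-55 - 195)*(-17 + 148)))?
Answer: 1/10971250 ≈ 9.1147e-8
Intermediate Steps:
1/((101 - 436)*((-55 - 195)*(-17 + 148))) = 1/(-(-83750)*131) = 1/(-335*(-32750)) = 1/10971250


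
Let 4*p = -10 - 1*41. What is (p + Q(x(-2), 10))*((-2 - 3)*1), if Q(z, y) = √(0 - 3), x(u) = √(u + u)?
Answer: 255/4 - 5*I*√3 ≈ 63.75 - 8.6602*I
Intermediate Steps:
x(u) = √2*√u (x(u) = √(2*u) = √2*√u)
Q(z, y) = I*√3 (Q(z, y) = √(-3) = I*√3)
p = -51/4 (p = (-10 - 1*41)/4 = (-10 - 41)/4 = (¼)*(-51) = -51/4 ≈ -12.750)
(p + Q(x(-2), 10))*((-2 - 3)*1) = (-51/4 + I*√3)*((-2 - 3)*1) = (-51/4 + I*√3)*(-5*1) = (-51/4 + I*√3)*(-5) = 255/4 - 5*I*√3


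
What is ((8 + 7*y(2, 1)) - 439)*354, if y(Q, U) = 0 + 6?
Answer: -137706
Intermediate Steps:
y(Q, U) = 6
((8 + 7*y(2, 1)) - 439)*354 = ((8 + 7*6) - 439)*354 = ((8 + 42) - 439)*354 = (50 - 439)*354 = -389*354 = -137706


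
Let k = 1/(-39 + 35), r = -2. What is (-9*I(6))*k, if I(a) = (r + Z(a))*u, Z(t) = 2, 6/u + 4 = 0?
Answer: 0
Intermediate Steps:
u = -3/2 (u = 6/(-4 + 0) = 6/(-4) = 6*(-¼) = -3/2 ≈ -1.5000)
k = -¼ (k = 1/(-4) = -¼ ≈ -0.25000)
I(a) = 0 (I(a) = (-2 + 2)*(-3/2) = 0*(-3/2) = 0)
(-9*I(6))*k = -9*0*(-¼) = 0*(-¼) = 0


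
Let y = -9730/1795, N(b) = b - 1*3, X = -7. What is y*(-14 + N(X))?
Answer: 46704/359 ≈ 130.09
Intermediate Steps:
N(b) = -3 + b (N(b) = b - 3 = -3 + b)
y = -1946/359 (y = -9730*1/1795 = -1946/359 ≈ -5.4206)
y*(-14 + N(X)) = -1946*(-14 + (-3 - 7))/359 = -1946*(-14 - 10)/359 = -1946/359*(-24) = 46704/359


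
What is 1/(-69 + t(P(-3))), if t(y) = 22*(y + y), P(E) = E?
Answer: -1/201 ≈ -0.0049751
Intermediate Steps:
t(y) = 44*y (t(y) = 22*(2*y) = 44*y)
1/(-69 + t(P(-3))) = 1/(-69 + 44*(-3)) = 1/(-69 - 132) = 1/(-201) = -1/201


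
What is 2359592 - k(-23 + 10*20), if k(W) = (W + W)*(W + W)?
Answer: 2234276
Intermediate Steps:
k(W) = 4*W² (k(W) = (2*W)*(2*W) = 4*W²)
2359592 - k(-23 + 10*20) = 2359592 - 4*(-23 + 10*20)² = 2359592 - 4*(-23 + 200)² = 2359592 - 4*177² = 2359592 - 4*31329 = 2359592 - 1*125316 = 2359592 - 125316 = 2234276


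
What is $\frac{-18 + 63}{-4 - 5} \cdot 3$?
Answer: $-15$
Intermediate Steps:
$\frac{-18 + 63}{-4 - 5} \cdot 3 = \frac{45}{-9} \cdot 3 = 45 \left(- \frac{1}{9}\right) 3 = \left(-5\right) 3 = -15$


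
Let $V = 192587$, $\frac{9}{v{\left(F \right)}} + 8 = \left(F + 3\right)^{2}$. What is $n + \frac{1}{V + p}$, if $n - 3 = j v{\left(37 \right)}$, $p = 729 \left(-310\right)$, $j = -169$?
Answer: $\frac{108725173}{53177576} \approx 2.0446$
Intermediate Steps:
$v{\left(F \right)} = \frac{9}{-8 + \left(3 + F\right)^{2}}$ ($v{\left(F \right)} = \frac{9}{-8 + \left(F + 3\right)^{2}} = \frac{9}{-8 + \left(3 + F\right)^{2}}$)
$p = -225990$
$n = \frac{3255}{1592}$ ($n = 3 - 169 \frac{9}{-8 + \left(3 + 37\right)^{2}} = 3 - 169 \frac{9}{-8 + 40^{2}} = 3 - 169 \frac{9}{-8 + 1600} = 3 - 169 \cdot \frac{9}{1592} = 3 - 169 \cdot 9 \cdot \frac{1}{1592} = 3 - \frac{1521}{1592} = \frac{3255}{1592} \approx 2.0446$)
$n + \frac{1}{V + p} = \frac{3255}{1592} + \frac{1}{192587 - 225990} = \frac{3255}{1592} + \frac{1}{-33403} = \frac{3255}{1592} - \frac{1}{33403} = \frac{108725173}{53177576}$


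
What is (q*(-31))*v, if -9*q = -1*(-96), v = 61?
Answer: 60512/3 ≈ 20171.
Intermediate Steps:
q = -32/3 (q = -(-1)*(-96)/9 = -1/9*96 = -32/3 ≈ -10.667)
(q*(-31))*v = -32/3*(-31)*61 = (992/3)*61 = 60512/3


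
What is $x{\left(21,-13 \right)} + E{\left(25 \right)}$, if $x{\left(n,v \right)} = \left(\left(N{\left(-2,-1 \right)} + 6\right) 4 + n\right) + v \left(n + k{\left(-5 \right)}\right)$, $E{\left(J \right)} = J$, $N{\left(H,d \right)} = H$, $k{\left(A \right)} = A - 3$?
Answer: $-107$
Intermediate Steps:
$k{\left(A \right)} = -3 + A$ ($k{\left(A \right)} = A - 3 = -3 + A$)
$x{\left(n,v \right)} = 16 + n + v \left(-8 + n\right)$ ($x{\left(n,v \right)} = \left(\left(-2 + 6\right) 4 + n\right) + v \left(n - 8\right) = \left(4 \cdot 4 + n\right) + v \left(n - 8\right) = \left(16 + n\right) + v \left(-8 + n\right) = 16 + n + v \left(-8 + n\right)$)
$x{\left(21,-13 \right)} + E{\left(25 \right)} = \left(16 + 21 - -104 + 21 \left(-13\right)\right) + 25 = \left(16 + 21 + 104 - 273\right) + 25 = -132 + 25 = -107$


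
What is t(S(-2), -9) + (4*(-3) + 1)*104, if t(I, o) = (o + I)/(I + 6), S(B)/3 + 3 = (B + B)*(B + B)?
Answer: -3430/3 ≈ -1143.3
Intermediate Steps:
S(B) = -9 + 12*B**2 (S(B) = -9 + 3*((B + B)*(B + B)) = -9 + 3*((2*B)*(2*B)) = -9 + 3*(4*B**2) = -9 + 12*B**2)
t(I, o) = (I + o)/(6 + I)
t(S(-2), -9) + (4*(-3) + 1)*104 = ((-9 + 12*(-2)**2) - 9)/(6 + (-9 + 12*(-2)**2)) + (4*(-3) + 1)*104 = ((-9 + 12*4) - 9)/(6 + (-9 + 12*4)) + (-12 + 1)*104 = ((-9 + 48) - 9)/(6 + (-9 + 48)) - 11*104 = (39 - 9)/(6 + 39) - 1144 = 30/45 - 1144 = (1/45)*30 - 1144 = 2/3 - 1144 = -3430/3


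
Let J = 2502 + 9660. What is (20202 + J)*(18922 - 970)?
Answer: 580998528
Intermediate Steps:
J = 12162
(20202 + J)*(18922 - 970) = (20202 + 12162)*(18922 - 970) = 32364*17952 = 580998528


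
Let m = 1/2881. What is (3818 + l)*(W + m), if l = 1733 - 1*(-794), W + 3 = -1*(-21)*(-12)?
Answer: -4661379630/2881 ≈ -1.6180e+6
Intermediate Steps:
m = 1/2881 ≈ 0.00034710
W = -255 (W = -3 - 1*(-21)*(-12) = -3 + 21*(-12) = -3 - 252 = -255)
l = 2527 (l = 1733 + 794 = 2527)
(3818 + l)*(W + m) = (3818 + 2527)*(-255 + 1/2881) = 6345*(-734654/2881) = -4661379630/2881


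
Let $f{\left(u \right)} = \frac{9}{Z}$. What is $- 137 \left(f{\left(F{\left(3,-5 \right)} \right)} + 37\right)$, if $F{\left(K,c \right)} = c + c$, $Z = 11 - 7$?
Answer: $- \frac{21509}{4} \approx -5377.3$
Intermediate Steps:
$Z = 4$ ($Z = 11 - 7 = 4$)
$F{\left(K,c \right)} = 2 c$
$f{\left(u \right)} = \frac{9}{4}$
$- 137 \left(f{\left(F{\left(3,-5 \right)} \right)} + 37\right) = - 137 \left(\frac{9}{4} + 37\right) = \left(-137\right) \frac{157}{4} = - \frac{21509}{4}$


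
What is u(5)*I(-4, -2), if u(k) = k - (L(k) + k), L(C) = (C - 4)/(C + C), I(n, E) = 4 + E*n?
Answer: -6/5 ≈ -1.2000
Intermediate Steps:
L(C) = (-4 + C)/(2*C) (L(C) = (-4 + C)/((2*C)) = (-4 + C)*(1/(2*C)) = (-4 + C)/(2*C))
u(k) = -(-4 + k)/(2*k) (u(k) = k - ((-4 + k)/(2*k) + k) = k - (k + (-4 + k)/(2*k)) = k + (-k - (-4 + k)/(2*k)) = -(-4 + k)/(2*k))
u(5)*I(-4, -2) = ((½)*(4 - 1*5)/5)*(4 - 2*(-4)) = ((½)*(⅕)*(4 - 5))*(4 + 8) = ((½)*(⅕)*(-1))*12 = -⅒*12 = -6/5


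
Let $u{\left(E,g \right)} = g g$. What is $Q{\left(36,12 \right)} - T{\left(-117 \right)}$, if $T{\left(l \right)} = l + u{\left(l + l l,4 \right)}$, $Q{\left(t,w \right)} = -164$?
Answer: $-63$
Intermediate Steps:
$u{\left(E,g \right)} = g^{2}$
$T{\left(l \right)} = 16 + l$ ($T{\left(l \right)} = l + 4^{2} = l + 16 = 16 + l$)
$Q{\left(36,12 \right)} - T{\left(-117 \right)} = -164 - \left(16 - 117\right) = -164 - -101 = -164 + 101 = -63$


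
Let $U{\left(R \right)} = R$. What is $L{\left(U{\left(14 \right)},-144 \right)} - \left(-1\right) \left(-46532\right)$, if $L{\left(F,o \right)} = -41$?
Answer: $-46573$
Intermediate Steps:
$L{\left(U{\left(14 \right)},-144 \right)} - \left(-1\right) \left(-46532\right) = -41 - \left(-1\right) \left(-46532\right) = -41 - 46532 = -46573$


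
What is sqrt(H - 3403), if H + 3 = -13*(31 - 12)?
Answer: I*sqrt(3653) ≈ 60.44*I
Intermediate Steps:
H = -250 (H = -3 - 13*(31 - 12) = -3 - 13*19 = -3 - 247 = -250)
sqrt(H - 3403) = sqrt(-250 - 3403) = sqrt(-3653) = I*sqrt(3653)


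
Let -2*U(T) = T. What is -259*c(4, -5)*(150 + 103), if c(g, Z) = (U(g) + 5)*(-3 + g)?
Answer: -196581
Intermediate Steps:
U(T) = -T/2
c(g, Z) = (-3 + g)*(5 - g/2) (c(g, Z) = (-g/2 + 5)*(-3 + g) = (5 - g/2)*(-3 + g) = (-3 + g)*(5 - g/2))
-259*c(4, -5)*(150 + 103) = -259*(-15 - ½*4² + (13/2)*4)*(150 + 103) = -259*(-15 - ½*16 + 26)*253 = -259*(-15 - 8 + 26)*253 = -777*253 = -259*759 = -196581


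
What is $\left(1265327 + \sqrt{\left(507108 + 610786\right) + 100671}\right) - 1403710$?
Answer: $-138383 + \sqrt{1218565} \approx -1.3728 \cdot 10^{5}$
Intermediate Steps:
$\left(1265327 + \sqrt{\left(507108 + 610786\right) + 100671}\right) - 1403710 = \left(1265327 + \sqrt{1117894 + 100671}\right) - 1403710 = \left(1265327 + \sqrt{1218565}\right) - 1403710 = -138383 + \sqrt{1218565}$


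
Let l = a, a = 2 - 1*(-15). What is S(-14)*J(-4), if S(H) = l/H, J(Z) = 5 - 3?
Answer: -17/7 ≈ -2.4286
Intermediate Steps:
J(Z) = 2
a = 17 (a = 2 + 15 = 17)
l = 17
S(H) = 17/H
S(-14)*J(-4) = (17/(-14))*2 = (17*(-1/14))*2 = -17/14*2 = -17/7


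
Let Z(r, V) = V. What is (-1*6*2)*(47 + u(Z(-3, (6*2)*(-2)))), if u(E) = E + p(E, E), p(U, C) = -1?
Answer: -264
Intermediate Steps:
u(E) = -1 + E (u(E) = E - 1 = -1 + E)
(-1*6*2)*(47 + u(Z(-3, (6*2)*(-2)))) = (-1*6*2)*(47 + (-1 + (6*2)*(-2))) = (-6*2)*(47 + (-1 + 12*(-2))) = -12*(47 + (-1 - 24)) = -12*(47 - 25) = -12*22 = -264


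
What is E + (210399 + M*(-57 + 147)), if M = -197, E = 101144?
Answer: 293813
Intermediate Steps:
E + (210399 + M*(-57 + 147)) = 101144 + (210399 - 197*(-57 + 147)) = 101144 + (210399 - 197*90) = 101144 + (210399 - 17730) = 101144 + 192669 = 293813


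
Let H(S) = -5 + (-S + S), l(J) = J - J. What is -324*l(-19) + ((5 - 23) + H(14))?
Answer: -23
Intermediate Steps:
l(J) = 0
H(S) = -5 (H(S) = -5 + 0 = -5)
-324*l(-19) + ((5 - 23) + H(14)) = -324*0 + ((5 - 23) - 5) = 0 + (-18 - 5) = 0 - 23 = -23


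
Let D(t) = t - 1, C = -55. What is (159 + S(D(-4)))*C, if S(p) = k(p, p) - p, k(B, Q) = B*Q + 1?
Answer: -10450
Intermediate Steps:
D(t) = -1 + t
k(B, Q) = 1 + B*Q
S(p) = 1 + p**2 - p (S(p) = (1 + p*p) - p = (1 + p**2) - p = 1 + p**2 - p)
(159 + S(D(-4)))*C = (159 + (1 + (-1 - 4)**2 - (-1 - 4)))*(-55) = (159 + (1 + (-5)**2 - 1*(-5)))*(-55) = (159 + (1 + 25 + 5))*(-55) = (159 + 31)*(-55) = 190*(-55) = -10450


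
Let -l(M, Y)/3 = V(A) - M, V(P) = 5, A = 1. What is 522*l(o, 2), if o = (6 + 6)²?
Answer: 217674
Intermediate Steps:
o = 144 (o = 12² = 144)
l(M, Y) = -15 + 3*M (l(M, Y) = -3*(5 - M) = -15 + 3*M)
522*l(o, 2) = 522*(-15 + 3*144) = 522*(-15 + 432) = 522*417 = 217674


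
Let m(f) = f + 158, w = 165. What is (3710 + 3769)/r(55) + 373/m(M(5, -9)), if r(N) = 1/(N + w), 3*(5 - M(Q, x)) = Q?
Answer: 796365039/484 ≈ 1.6454e+6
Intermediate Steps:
M(Q, x) = 5 - Q/3
m(f) = 158 + f
r(N) = 1/(165 + N) (r(N) = 1/(N + 165) = 1/(165 + N))
(3710 + 3769)/r(55) + 373/m(M(5, -9)) = (3710 + 3769)/(1/(165 + 55)) + 373/(158 + (5 - ⅓*5)) = 7479/(1/220) + 373/(158 + (5 - 5/3)) = 7479/(1/220) + 373/(158 + 10/3) = 7479*220 + 373/(484/3) = 1645380 + 373*(3/484) = 1645380 + 1119/484 = 796365039/484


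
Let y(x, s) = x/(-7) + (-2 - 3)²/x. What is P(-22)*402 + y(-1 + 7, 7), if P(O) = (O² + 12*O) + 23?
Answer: 4102951/42 ≈ 97689.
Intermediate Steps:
P(O) = 23 + O² + 12*O
y(x, s) = 25/x - x/7 (y(x, s) = x*(-⅐) + (-5)²/x = -x/7 + 25/x = 25/x - x/7)
P(-22)*402 + y(-1 + 7, 7) = (23 + (-22)² + 12*(-22))*402 + (25/(-1 + 7) - (-1 + 7)/7) = (23 + 484 - 264)*402 + (25/6 - ⅐*6) = 243*402 + (25*(⅙) - 6/7) = 97686 + (25/6 - 6/7) = 97686 + 139/42 = 4102951/42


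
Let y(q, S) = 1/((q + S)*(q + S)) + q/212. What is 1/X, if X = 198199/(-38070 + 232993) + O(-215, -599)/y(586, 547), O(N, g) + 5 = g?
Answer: -73314630369309/15945571190161111 ≈ -0.0045978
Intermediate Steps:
O(N, g) = -5 + g
y(q, S) = (S + q)⁻² + q/212 (y(q, S) = 1/((S + q)*(S + q)) + q*(1/212) = (S + q)⁻² + q/212)
X = -15945571190161111/73314630369309 (X = 198199/(-38070 + 232993) + (-5 - 599)/((547 + 586)⁻² + (1/212)*586) = 198199/194923 - 604/(1133⁻² + 293/106) = 198199*(1/194923) - 604/(1/1283689 + 293/106) = 198199/194923 - 604/376120983/136071034 = 198199/194923 - 604*136071034/376120983 = 198199/194923 - 82186904536/376120983 = -15945571190161111/73314630369309 ≈ -217.50)
1/X = 1/(-15945571190161111/73314630369309) = -73314630369309/15945571190161111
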